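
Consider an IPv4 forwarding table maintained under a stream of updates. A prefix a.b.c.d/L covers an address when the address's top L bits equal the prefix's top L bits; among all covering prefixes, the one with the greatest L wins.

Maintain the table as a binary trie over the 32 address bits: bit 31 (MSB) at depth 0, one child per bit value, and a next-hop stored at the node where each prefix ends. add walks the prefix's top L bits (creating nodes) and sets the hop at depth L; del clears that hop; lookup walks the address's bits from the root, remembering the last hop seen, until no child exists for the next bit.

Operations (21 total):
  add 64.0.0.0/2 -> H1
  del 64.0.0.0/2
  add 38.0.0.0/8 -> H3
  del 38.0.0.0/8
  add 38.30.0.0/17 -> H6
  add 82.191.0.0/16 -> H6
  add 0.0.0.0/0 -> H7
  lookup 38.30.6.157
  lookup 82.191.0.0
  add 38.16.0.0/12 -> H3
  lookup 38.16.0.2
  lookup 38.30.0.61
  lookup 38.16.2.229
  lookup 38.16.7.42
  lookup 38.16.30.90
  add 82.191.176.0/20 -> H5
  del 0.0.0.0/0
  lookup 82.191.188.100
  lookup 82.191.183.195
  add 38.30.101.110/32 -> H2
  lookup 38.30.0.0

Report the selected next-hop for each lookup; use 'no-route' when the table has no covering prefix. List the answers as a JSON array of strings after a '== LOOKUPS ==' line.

Apply in order:
  add 64.0.0.0/2 -> H1 at depth 2
  del 64.0.0.0/2 (clear depth 2)
  add 38.0.0.0/8 -> H3 at depth 8
  del 38.0.0.0/8 (clear depth 8)
  add 38.30.0.0/17 -> H6 at depth 17
  add 82.191.0.0/16 -> H6 at depth 16
  add 0.0.0.0/0 -> H7 at depth 0
  ? 38.30.6.157  path d0:H7→d1:-→d2:-→d3:-→d4:-→d5:-→d6:-→d7:-→d8:-→d9:-→d10:-→d11:-→d12:-→d13:-→d14:-→d15:-→d16:-→d17:H6  best=H6
  ? 82.191.0.0  path d0:H7→d1:-→d2:-→d3:-→d4:-→d5:-→d6:-→d7:-→d8:-→d9:-→d10:-→d11:-→d12:-→d13:-→d14:-→d15:-→d16:H6  best=H6
  add 38.16.0.0/12 -> H3 at depth 12
  ? 38.16.0.2  path d0:H7→d1:-→d2:-→d3:-→d4:-→d5:-→d6:-→d7:-→d8:-→d9:-→d10:-→d11:-→d12:H3  best=H3
  ? 38.30.0.61  path d0:H7→d1:-→d2:-→d3:-→d4:-→d5:-→d6:-→d7:-→d8:-→d9:-→d10:-→d11:-→d12:H3→d13:-→d14:-→d15:-→d16:-→d17:H6  best=H6
  ? 38.16.2.229  path d0:H7→d1:-→d2:-→d3:-→d4:-→d5:-→d6:-→d7:-→d8:-→d9:-→d10:-→d11:-→d12:H3  best=H3
  ? 38.16.7.42  path d0:H7→d1:-→d2:-→d3:-→d4:-→d5:-→d6:-→d7:-→d8:-→d9:-→d10:-→d11:-→d12:H3  best=H3
  ? 38.16.30.90  path d0:H7→d1:-→d2:-→d3:-→d4:-→d5:-→d6:-→d7:-→d8:-→d9:-→d10:-→d11:-→d12:H3  best=H3
  add 82.191.176.0/20 -> H5 at depth 20
  del 0.0.0.0/0 (clear depth 0)
  ? 82.191.188.100  path d0:-→d1:-→d2:-→d3:-→d4:-→d5:-→d6:-→d7:-→d8:-→d9:-→d10:-→d11:-→d12:-→d13:-→d14:-→d15:-→d16:H6→d17:-→d18:-→d19:-→d20:H5  best=H5
  ? 82.191.183.195  path d0:-→d1:-→d2:-→d3:-→d4:-→d5:-→d6:-→d7:-→d8:-→d9:-→d10:-→d11:-→d12:-→d13:-→d14:-→d15:-→d16:H6→d17:-→d18:-→d19:-→d20:H5  best=H5
  add 38.30.101.110/32 -> H2 at depth 32
  ? 38.30.0.0  path d0:-→d1:-→d2:-→d3:-→d4:-→d5:-→d6:-→d7:-→d8:-→d9:-→d10:-→d11:-→d12:H3→d13:-→d14:-→d15:-→d16:-→d17:H6  best=H6

== LOOKUPS ==
["H6","H6","H3","H6","H3","H3","H3","H5","H5","H6"]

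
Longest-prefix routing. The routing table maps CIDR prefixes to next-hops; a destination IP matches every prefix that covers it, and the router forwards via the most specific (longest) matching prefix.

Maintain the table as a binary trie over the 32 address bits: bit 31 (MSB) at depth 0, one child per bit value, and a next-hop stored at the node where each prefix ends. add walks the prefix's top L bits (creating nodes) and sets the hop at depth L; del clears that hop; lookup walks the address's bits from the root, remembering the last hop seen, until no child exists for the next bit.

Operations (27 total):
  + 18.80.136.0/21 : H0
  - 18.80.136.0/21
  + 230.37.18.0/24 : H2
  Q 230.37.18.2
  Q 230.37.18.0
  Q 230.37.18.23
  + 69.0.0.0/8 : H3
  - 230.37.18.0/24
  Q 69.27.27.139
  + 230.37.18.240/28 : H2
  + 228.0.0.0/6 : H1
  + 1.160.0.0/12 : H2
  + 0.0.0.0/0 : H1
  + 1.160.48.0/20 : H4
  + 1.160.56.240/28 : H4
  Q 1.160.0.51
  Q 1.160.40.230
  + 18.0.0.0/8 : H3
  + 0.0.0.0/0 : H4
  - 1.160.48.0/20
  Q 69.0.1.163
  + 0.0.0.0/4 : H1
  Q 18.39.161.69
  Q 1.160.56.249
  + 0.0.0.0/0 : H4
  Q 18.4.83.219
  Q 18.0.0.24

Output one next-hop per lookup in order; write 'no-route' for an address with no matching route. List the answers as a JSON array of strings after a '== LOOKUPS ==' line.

Apply in order:
  add 18.80.136.0/21 -> H0 at depth 21
  - 18.80.136.0/21 clear@21
  add 230.37.18.0/24 -> H2 at depth 24
  lookup 230.37.18.2: bits 111001100010010100010010 walk d0:-→d1:-→d2:-→d3:-→d4:-→d5:-→d6:-→d7:-→d8:-→d9:-→d10:-→d11:-→d12:-→d13:-→d14:-→d15:-→d16:-→d17:-→d18:-→d19:-→d20:-→d21:-→d22:-→d23:-→d24:H2 -> H2
  lookup 230.37.18.0: bits 111001100010010100010010 walk d0:-→d1:-→d2:-→d3:-→d4:-→d5:-→d6:-→d7:-→d8:-→d9:-→d10:-→d11:-→d12:-→d13:-→d14:-→d15:-→d16:-→d17:-→d18:-→d19:-→d20:-→d21:-→d22:-→d23:-→d24:H2 -> H2
  lookup 230.37.18.23: bits 111001100010010100010010 walk d0:-→d1:-→d2:-→d3:-→d4:-→d5:-→d6:-→d7:-→d8:-→d9:-→d10:-→d11:-→d12:-→d13:-→d14:-→d15:-→d16:-→d17:-→d18:-→d19:-→d20:-→d21:-→d22:-→d23:-→d24:H2 -> H2
  add 69.0.0.0/8 -> H3 at depth 8
  - 230.37.18.0/24 clear@24
  lookup 69.27.27.139: bits 01000101 walk d0:-→d1:-→d2:-→d3:-→d4:-→d5:-→d6:-→d7:-→d8:H3 -> H3
  add 230.37.18.240/28 -> H2 at depth 28
  add 228.0.0.0/6 -> H1 at depth 6
  add 1.160.0.0/12 -> H2 at depth 12
  add 0.0.0.0/0 -> H1 at depth 0
  add 1.160.48.0/20 -> H4 at depth 20
  add 1.160.56.240/28 -> H4 at depth 28
  lookup 1.160.0.51: bits 000000011010000000 walk d0:H1→d1:-→d2:-→d3:-→d4:-→d5:-→d6:-→d7:-→d8:-→d9:-→d10:-→d11:-→d12:H2→d13:-→d14:-→d15:-→d16:-→d17:-→d18:- -> H2
  lookup 1.160.40.230: bits 0000000110100000001 walk d0:H1→d1:-→d2:-→d3:-→d4:-→d5:-→d6:-→d7:-→d8:-→d9:-→d10:-→d11:-→d12:H2→d13:-→d14:-→d15:-→d16:-→d17:-→d18:-→d19:- -> H2
  add 18.0.0.0/8 -> H3 at depth 8
  add 0.0.0.0/0 -> H4 at depth 0
  - 1.160.48.0/20 clear@20
  lookup 69.0.1.163: bits 01000101 walk d0:H4→d1:-→d2:-→d3:-→d4:-→d5:-→d6:-→d7:-→d8:H3 -> H3
  add 0.0.0.0/4 -> H1 at depth 4
  lookup 18.39.161.69: bits 000100100 walk d0:H4→d1:-→d2:-→d3:-→d4:-→d5:-→d6:-→d7:-→d8:H3→d9:- -> H3
  lookup 1.160.56.249: bits 0000000110100000001110001111 walk d0:H4→d1:-→d2:-→d3:-→d4:H1→d5:-→d6:-→d7:-→d8:-→d9:-→d10:-→d11:-→d12:H2→d13:-→d14:-→d15:-→d16:-→d17:-→d18:-→d19:-→d20:-→d21:-→d22:-→d23:-→d24:-→d25:-→d26:-→d27:-→d28:H4 -> H4
  add 0.0.0.0/0 -> H4 at depth 0
  lookup 18.4.83.219: bits 000100100 walk d0:H4→d1:-→d2:-→d3:-→d4:-→d5:-→d6:-→d7:-→d8:H3→d9:- -> H3
  lookup 18.0.0.24: bits 000100100 walk d0:H4→d1:-→d2:-→d3:-→d4:-→d5:-→d6:-→d7:-→d8:H3→d9:- -> H3

== LOOKUPS ==
["H2","H2","H2","H3","H2","H2","H3","H3","H4","H3","H3"]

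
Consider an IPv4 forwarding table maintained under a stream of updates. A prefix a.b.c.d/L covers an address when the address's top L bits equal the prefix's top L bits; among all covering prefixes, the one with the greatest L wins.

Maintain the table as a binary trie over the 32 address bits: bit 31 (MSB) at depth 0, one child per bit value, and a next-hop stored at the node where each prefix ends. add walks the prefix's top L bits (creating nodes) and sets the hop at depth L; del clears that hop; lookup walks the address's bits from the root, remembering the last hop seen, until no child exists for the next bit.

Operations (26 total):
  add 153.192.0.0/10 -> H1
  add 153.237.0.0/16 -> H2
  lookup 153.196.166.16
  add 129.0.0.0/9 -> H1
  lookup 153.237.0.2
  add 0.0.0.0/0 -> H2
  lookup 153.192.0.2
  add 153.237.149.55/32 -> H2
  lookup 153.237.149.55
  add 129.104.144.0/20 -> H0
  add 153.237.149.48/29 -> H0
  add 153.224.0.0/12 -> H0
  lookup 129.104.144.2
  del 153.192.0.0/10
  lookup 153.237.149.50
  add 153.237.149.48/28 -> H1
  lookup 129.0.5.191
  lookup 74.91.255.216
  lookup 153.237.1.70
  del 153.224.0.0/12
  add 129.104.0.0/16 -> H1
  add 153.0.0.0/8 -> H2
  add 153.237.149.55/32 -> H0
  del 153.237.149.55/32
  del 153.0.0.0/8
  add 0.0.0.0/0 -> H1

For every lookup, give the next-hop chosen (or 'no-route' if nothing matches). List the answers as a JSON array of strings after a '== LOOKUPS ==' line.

Process each operation:
  + 153.192.0.0/10 (H1) depth=10
  + 153.237.0.0/16 (H2) depth=16
  Q 153.196.166.16: descend 1001100111 ; hops seen [H1] ; pick H1
  + 129.0.0.0/9 (H1) depth=9
  Q 153.237.0.2: descend 1001100111101101 ; hops seen [H1,H2] ; pick H2
  + 0.0.0.0/0 (H2) depth=0
  Q 153.192.0.2: descend 1001100111 ; hops seen [H2,H1] ; pick H1
  + 153.237.149.55/32 (H2) depth=32
  Q 153.237.149.55: descend 10011001111011011001010100110111 ; hops seen [H2,H1,H2,H2] ; pick H2
  + 129.104.144.0/20 (H0) depth=20
  + 153.237.149.48/29 (H0) depth=29
  + 153.224.0.0/12 (H0) depth=12
  Q 129.104.144.2: descend 10000001011010001001 ; hops seen [H2,H1,H0] ; pick H0
  del 153.192.0.0/10 (clear depth 10)
  Q 153.237.149.50: descend 10011001111011011001010100110 ; hops seen [H2,H0,H2,H0] ; pick H0
  + 153.237.149.48/28 (H1) depth=28
  Q 129.0.5.191: descend 100000010 ; hops seen [H2,H1] ; pick H1
  Q 74.91.255.216: descend ε ; hops seen [H2] ; pick H2
  Q 153.237.1.70: descend 1001100111101101 ; hops seen [H2,H0,H2] ; pick H2
  del 153.224.0.0/12 (clear depth 12)
  + 129.104.0.0/16 (H1) depth=16
  + 153.0.0.0/8 (H2) depth=8
  + 153.237.149.55/32 (H0) depth=32
  del 153.237.149.55/32 (clear depth 32)
  del 153.0.0.0/8 (clear depth 8)
  + 0.0.0.0/0 (H1) depth=0

== LOOKUPS ==
["H1","H2","H1","H2","H0","H0","H1","H2","H2"]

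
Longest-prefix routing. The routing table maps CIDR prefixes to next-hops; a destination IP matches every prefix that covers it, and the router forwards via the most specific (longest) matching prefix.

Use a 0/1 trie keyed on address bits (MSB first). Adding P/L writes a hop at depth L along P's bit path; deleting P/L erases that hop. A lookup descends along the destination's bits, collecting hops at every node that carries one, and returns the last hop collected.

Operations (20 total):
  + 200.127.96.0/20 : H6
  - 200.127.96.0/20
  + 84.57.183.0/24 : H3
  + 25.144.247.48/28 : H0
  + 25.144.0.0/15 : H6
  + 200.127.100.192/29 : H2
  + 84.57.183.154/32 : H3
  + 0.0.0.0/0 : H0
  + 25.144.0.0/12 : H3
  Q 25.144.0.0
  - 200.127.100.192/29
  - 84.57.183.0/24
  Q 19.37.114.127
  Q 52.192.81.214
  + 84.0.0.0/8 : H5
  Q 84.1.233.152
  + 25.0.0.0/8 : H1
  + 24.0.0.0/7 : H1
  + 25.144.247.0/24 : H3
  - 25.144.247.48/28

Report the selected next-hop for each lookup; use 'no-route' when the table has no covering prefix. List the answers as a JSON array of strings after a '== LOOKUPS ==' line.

Process each operation:
  add 200.127.96.0/20 -> H6 at depth 20
  del 200.127.96.0/20 (clear depth 20)
  add 84.57.183.0/24 -> H3 at depth 24
  add 25.144.247.48/28 -> H0 at depth 28
  add 25.144.0.0/15 -> H6 at depth 15
  add 200.127.100.192/29 -> H2 at depth 29
  add 84.57.183.154/32 -> H3 at depth 32
  add 0.0.0.0/0 -> H0 at depth 0
  add 25.144.0.0/12 -> H3 at depth 12
  lookup 25.144.0.0: bits 0001100110010000 walk d0:H0→d1:-→d2:-→d3:-→d4:-→d5:-→d6:-→d7:-→d8:-→d9:-→d10:-→d11:-→d12:H3→d13:-→d14:-→d15:H6→d16:- -> H6
  del 200.127.100.192/29 (clear depth 29)
  del 84.57.183.0/24 (clear depth 24)
  lookup 19.37.114.127: bits 0001 walk d0:H0→d1:-→d2:-→d3:-→d4:- -> H0
  lookup 52.192.81.214: bits 00 walk d0:H0→d1:-→d2:- -> H0
  add 84.0.0.0/8 -> H5 at depth 8
  lookup 84.1.233.152: bits 0101010000 walk d0:H0→d1:-→d2:-→d3:-→d4:-→d5:-→d6:-→d7:-→d8:H5→d9:-→d10:- -> H5
  add 25.0.0.0/8 -> H1 at depth 8
  add 24.0.0.0/7 -> H1 at depth 7
  add 25.144.247.0/24 -> H3 at depth 24
  del 25.144.247.48/28 (clear depth 28)

== LOOKUPS ==
["H6","H0","H0","H5"]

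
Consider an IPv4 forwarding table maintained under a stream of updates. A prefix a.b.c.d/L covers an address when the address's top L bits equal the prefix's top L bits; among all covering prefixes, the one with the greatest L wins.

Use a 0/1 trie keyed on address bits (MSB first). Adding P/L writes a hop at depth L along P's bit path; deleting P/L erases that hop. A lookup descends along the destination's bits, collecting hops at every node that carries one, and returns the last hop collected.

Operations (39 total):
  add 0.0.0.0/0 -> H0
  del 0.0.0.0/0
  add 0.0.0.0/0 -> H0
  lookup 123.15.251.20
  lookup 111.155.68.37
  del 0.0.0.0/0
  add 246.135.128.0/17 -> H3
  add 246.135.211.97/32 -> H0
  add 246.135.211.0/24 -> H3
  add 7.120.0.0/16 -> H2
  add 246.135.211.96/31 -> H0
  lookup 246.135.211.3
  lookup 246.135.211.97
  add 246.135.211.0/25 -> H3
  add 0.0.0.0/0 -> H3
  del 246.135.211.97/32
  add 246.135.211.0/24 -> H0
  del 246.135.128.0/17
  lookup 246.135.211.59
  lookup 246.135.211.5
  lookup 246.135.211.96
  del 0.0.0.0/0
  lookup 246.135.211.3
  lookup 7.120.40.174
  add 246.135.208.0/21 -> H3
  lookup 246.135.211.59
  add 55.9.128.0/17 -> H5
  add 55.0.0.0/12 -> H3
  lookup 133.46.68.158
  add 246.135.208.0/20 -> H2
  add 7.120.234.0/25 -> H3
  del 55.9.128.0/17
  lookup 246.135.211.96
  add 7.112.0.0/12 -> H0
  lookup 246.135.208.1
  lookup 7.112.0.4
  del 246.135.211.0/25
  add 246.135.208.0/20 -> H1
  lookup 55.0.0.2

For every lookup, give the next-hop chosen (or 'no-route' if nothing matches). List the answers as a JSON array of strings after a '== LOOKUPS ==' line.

Apply in order:
  + 0.0.0.0/0 (H0) depth=0
  - 0.0.0.0/0 clear@0
  + 0.0.0.0/0 (H0) depth=0
  lookup 123.15.251.20: bits ε walk d0:H0 -> H0
  lookup 111.155.68.37: bits ε walk d0:H0 -> H0
  - 0.0.0.0/0 clear@0
  + 246.135.128.0/17 (H3) depth=17
  + 246.135.211.97/32 (H0) depth=32
  + 246.135.211.0/24 (H3) depth=24
  + 7.120.0.0/16 (H2) depth=16
  + 246.135.211.96/31 (H0) depth=31
  lookup 246.135.211.3: bits 1111011010000111110100110 walk d0:-→d1:-→d2:-→d3:-→d4:-→d5:-→d6:-→d7:-→d8:-→d9:-→d10:-→d11:-→d12:-→d13:-→d14:-→d15:-→d16:-→d17:H3→d18:-→d19:-→d20:-→d21:-→d22:-→d23:-→d24:H3→d25:- -> H3
  lookup 246.135.211.97: bits 11110110100001111101001101100001 walk d0:-→d1:-→d2:-→d3:-→d4:-→d5:-→d6:-→d7:-→d8:-→d9:-→d10:-→d11:-→d12:-→d13:-→d14:-→d15:-→d16:-→d17:H3→d18:-→d19:-→d20:-→d21:-→d22:-→d23:-→d24:H3→d25:-→d26:-→d27:-→d28:-→d29:-→d30:-→d31:H0→d32:H0 -> H0
  + 246.135.211.0/25 (H3) depth=25
  + 0.0.0.0/0 (H3) depth=0
  - 246.135.211.97/32 clear@32
  + 246.135.211.0/24 (H0) depth=24
  - 246.135.128.0/17 clear@17
  lookup 246.135.211.59: bits 1111011010000111110100110 walk d0:H3→d1:-→d2:-→d3:-→d4:-→d5:-→d6:-→d7:-→d8:-→d9:-→d10:-→d11:-→d12:-→d13:-→d14:-→d15:-→d16:-→d17:-→d18:-→d19:-→d20:-→d21:-→d22:-→d23:-→d24:H0→d25:H3 -> H3
  lookup 246.135.211.5: bits 1111011010000111110100110 walk d0:H3→d1:-→d2:-→d3:-→d4:-→d5:-→d6:-→d7:-→d8:-→d9:-→d10:-→d11:-→d12:-→d13:-→d14:-→d15:-→d16:-→d17:-→d18:-→d19:-→d20:-→d21:-→d22:-→d23:-→d24:H0→d25:H3 -> H3
  lookup 246.135.211.96: bits 1111011010000111110100110110000 walk d0:H3→d1:-→d2:-→d3:-→d4:-→d5:-→d6:-→d7:-→d8:-→d9:-→d10:-→d11:-→d12:-→d13:-→d14:-→d15:-→d16:-→d17:-→d18:-→d19:-→d20:-→d21:-→d22:-→d23:-→d24:H0→d25:H3→d26:-→d27:-→d28:-→d29:-→d30:-→d31:H0 -> H0
  - 0.0.0.0/0 clear@0
  lookup 246.135.211.3: bits 1111011010000111110100110 walk d0:-→d1:-→d2:-→d3:-→d4:-→d5:-→d6:-→d7:-→d8:-→d9:-→d10:-→d11:-→d12:-→d13:-→d14:-→d15:-→d16:-→d17:-→d18:-→d19:-→d20:-→d21:-→d22:-→d23:-→d24:H0→d25:H3 -> H3
  lookup 7.120.40.174: bits 0000011101111000 walk d0:-→d1:-→d2:-→d3:-→d4:-→d5:-→d6:-→d7:-→d8:-→d9:-→d10:-→d11:-→d12:-→d13:-→d14:-→d15:-→d16:H2 -> H2
  + 246.135.208.0/21 (H3) depth=21
  lookup 246.135.211.59: bits 1111011010000111110100110 walk d0:-→d1:-→d2:-→d3:-→d4:-→d5:-→d6:-→d7:-→d8:-→d9:-→d10:-→d11:-→d12:-→d13:-→d14:-→d15:-→d16:-→d17:-→d18:-→d19:-→d20:-→d21:H3→d22:-→d23:-→d24:H0→d25:H3 -> H3
  + 55.9.128.0/17 (H5) depth=17
  + 55.0.0.0/12 (H3) depth=12
  lookup 133.46.68.158: bits 1 walk d0:-→d1:- -> no-route
  + 246.135.208.0/20 (H2) depth=20
  + 7.120.234.0/25 (H3) depth=25
  - 55.9.128.0/17 clear@17
  lookup 246.135.211.96: bits 1111011010000111110100110110000 walk d0:-→d1:-→d2:-→d3:-→d4:-→d5:-→d6:-→d7:-→d8:-→d9:-→d10:-→d11:-→d12:-→d13:-→d14:-→d15:-→d16:-→d17:-→d18:-→d19:-→d20:H2→d21:H3→d22:-→d23:-→d24:H0→d25:H3→d26:-→d27:-→d28:-→d29:-→d30:-→d31:H0 -> H0
  + 7.112.0.0/12 (H0) depth=12
  lookup 246.135.208.1: bits 1111011010000111110100 walk d0:-→d1:-→d2:-→d3:-→d4:-→d5:-→d6:-→d7:-→d8:-→d9:-→d10:-→d11:-→d12:-→d13:-→d14:-→d15:-→d16:-→d17:-→d18:-→d19:-→d20:H2→d21:H3→d22:- -> H3
  lookup 7.112.0.4: bits 000001110111 walk d0:-→d1:-→d2:-→d3:-→d4:-→d5:-→d6:-→d7:-→d8:-→d9:-→d10:-→d11:-→d12:H0 -> H0
  - 246.135.211.0/25 clear@25
  + 246.135.208.0/20 (H1) depth=20
  lookup 55.0.0.2: bits 001101110000 walk d0:-→d1:-→d2:-→d3:-→d4:-→d5:-→d6:-→d7:-→d8:-→d9:-→d10:-→d11:-→d12:H3 -> H3

== LOOKUPS ==
["H0","H0","H3","H0","H3","H3","H0","H3","H2","H3","no-route","H0","H3","H0","H3"]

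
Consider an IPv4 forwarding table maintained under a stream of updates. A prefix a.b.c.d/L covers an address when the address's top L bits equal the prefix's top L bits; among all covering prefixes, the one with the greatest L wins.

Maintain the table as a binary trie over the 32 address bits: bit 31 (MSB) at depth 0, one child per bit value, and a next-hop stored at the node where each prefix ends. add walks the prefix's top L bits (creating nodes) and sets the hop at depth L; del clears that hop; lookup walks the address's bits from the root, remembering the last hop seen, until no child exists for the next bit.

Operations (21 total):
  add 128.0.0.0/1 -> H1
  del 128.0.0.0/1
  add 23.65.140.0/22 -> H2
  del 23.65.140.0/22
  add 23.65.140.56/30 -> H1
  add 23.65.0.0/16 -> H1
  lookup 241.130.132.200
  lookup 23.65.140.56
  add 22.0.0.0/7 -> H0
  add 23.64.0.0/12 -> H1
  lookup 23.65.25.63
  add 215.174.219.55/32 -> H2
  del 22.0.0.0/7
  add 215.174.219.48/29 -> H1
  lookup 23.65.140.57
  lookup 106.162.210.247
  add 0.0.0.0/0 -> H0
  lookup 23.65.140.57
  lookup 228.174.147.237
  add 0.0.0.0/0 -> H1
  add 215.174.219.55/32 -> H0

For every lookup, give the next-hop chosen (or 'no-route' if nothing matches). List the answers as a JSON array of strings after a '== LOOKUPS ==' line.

Trace:
  add 128.0.0.0/1 -> H1 at depth 1
  del 128.0.0.0/1 (clear depth 1)
  add 23.65.140.0/22 -> H2 at depth 22
  del 23.65.140.0/22 (clear depth 22)
  add 23.65.140.56/30 -> H1 at depth 30
  add 23.65.0.0/16 -> H1 at depth 16
  Q 241.130.132.200: descend 1 ; hops seen [∅] ; pick no-route
  Q 23.65.140.56: descend 000101110100000110001100001110 ; hops seen [H1,H1] ; pick H1
  add 22.0.0.0/7 -> H0 at depth 7
  add 23.64.0.0/12 -> H1 at depth 12
  Q 23.65.25.63: descend 0001011101000001 ; hops seen [H0,H1,H1] ; pick H1
  add 215.174.219.55/32 -> H2 at depth 32
  del 22.0.0.0/7 (clear depth 7)
  add 215.174.219.48/29 -> H1 at depth 29
  Q 23.65.140.57: descend 000101110100000110001100001110 ; hops seen [H1,H1,H1] ; pick H1
  Q 106.162.210.247: descend 0 ; hops seen [∅] ; pick no-route
  add 0.0.0.0/0 -> H0 at depth 0
  Q 23.65.140.57: descend 000101110100000110001100001110 ; hops seen [H0,H1,H1,H1] ; pick H1
  Q 228.174.147.237: descend 11 ; hops seen [H0] ; pick H0
  add 0.0.0.0/0 -> H1 at depth 0
  add 215.174.219.55/32 -> H0 at depth 32

== LOOKUPS ==
["no-route","H1","H1","H1","no-route","H1","H0"]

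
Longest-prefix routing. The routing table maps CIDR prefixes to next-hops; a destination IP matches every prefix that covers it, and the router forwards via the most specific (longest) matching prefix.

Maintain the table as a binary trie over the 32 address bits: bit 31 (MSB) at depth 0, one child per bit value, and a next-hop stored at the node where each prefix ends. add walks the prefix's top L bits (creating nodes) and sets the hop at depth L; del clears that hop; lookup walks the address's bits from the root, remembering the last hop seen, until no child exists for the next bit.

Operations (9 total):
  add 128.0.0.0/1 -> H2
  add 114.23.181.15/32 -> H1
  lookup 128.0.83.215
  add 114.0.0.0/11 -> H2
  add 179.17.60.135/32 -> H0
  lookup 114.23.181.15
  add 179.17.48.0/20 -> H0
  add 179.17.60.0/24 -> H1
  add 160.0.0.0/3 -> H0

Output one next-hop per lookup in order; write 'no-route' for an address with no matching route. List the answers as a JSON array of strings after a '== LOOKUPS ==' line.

Trace:
  add 128.0.0.0/1 -> H2 at depth 1
  add 114.23.181.15/32 -> H1 at depth 32
  ? 128.0.83.215  path d0:-→d1:H2  best=H2
  add 114.0.0.0/11 -> H2 at depth 11
  add 179.17.60.135/32 -> H0 at depth 32
  ? 114.23.181.15  path d0:-→d1:-→d2:-→d3:-→d4:-→d5:-→d6:-→d7:-→d8:-→d9:-→d10:-→d11:H2→d12:-→d13:-→d14:-→d15:-→d16:-→d17:-→d18:-→d19:-→d20:-→d21:-→d22:-→d23:-→d24:-→d25:-→d26:-→d27:-→d28:-→d29:-→d30:-→d31:-→d32:H1  best=H1
  add 179.17.48.0/20 -> H0 at depth 20
  add 179.17.60.0/24 -> H1 at depth 24
  add 160.0.0.0/3 -> H0 at depth 3

== LOOKUPS ==
["H2","H1"]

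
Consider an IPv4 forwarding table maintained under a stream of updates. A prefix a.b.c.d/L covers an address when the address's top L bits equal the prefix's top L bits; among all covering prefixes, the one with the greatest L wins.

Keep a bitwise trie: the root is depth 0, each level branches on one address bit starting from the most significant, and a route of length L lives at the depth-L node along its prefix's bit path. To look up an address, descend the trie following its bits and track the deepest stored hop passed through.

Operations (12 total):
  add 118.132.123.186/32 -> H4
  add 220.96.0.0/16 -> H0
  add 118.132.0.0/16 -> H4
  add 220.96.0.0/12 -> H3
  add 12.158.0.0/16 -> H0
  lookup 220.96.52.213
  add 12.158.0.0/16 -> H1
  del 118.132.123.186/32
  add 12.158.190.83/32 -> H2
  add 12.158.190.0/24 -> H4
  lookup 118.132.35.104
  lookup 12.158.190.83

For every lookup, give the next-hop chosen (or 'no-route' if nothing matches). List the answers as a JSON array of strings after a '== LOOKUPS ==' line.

Process each operation:
  add 118.132.123.186/32 -> H4 at depth 32
  add 220.96.0.0/16 -> H0 at depth 16
  add 118.132.0.0/16 -> H4 at depth 16
  add 220.96.0.0/12 -> H3 at depth 12
  add 12.158.0.0/16 -> H0 at depth 16
  Q 220.96.52.213: descend 1101110001100000 ; hops seen [H3,H0] ; pick H0
  add 12.158.0.0/16 -> H1 at depth 16
  - 118.132.123.186/32 clear@32
  add 12.158.190.83/32 -> H2 at depth 32
  add 12.158.190.0/24 -> H4 at depth 24
  Q 118.132.35.104: descend 01110110100001000 ; hops seen [H4] ; pick H4
  Q 12.158.190.83: descend 00001100100111101011111001010011 ; hops seen [H1,H4,H2] ; pick H2

== LOOKUPS ==
["H0","H4","H2"]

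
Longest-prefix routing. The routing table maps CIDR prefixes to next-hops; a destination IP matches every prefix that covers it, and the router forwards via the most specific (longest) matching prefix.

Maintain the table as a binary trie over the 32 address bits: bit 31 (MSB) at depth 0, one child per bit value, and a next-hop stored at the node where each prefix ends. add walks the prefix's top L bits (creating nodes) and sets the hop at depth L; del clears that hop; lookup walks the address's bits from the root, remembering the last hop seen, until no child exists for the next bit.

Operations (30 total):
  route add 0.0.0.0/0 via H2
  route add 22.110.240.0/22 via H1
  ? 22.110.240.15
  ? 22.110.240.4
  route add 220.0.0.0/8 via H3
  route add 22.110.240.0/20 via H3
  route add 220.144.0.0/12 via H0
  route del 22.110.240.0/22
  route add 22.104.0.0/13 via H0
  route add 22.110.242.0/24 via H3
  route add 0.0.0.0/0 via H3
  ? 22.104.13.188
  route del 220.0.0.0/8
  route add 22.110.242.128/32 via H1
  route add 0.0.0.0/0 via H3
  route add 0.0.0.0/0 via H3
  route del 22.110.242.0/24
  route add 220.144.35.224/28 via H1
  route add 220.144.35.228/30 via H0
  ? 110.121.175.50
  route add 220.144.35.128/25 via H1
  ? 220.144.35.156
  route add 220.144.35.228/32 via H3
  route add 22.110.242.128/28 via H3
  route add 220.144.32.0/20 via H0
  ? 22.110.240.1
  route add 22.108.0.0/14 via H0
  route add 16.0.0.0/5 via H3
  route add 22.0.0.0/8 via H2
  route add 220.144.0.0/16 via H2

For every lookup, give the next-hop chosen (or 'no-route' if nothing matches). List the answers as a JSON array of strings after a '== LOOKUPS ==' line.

Apply in order:
  add 0.0.0.0/0 -> H2 at depth 0
  add 22.110.240.0/22 -> H1 at depth 22
  ? 22.110.240.15  path d0:H2→d1:-→d2:-→d3:-→d4:-→d5:-→d6:-→d7:-→d8:-→d9:-→d10:-→d11:-→d12:-→d13:-→d14:-→d15:-→d16:-→d17:-→d18:-→d19:-→d20:-→d21:-→d22:H1  best=H1
  ? 22.110.240.4  path d0:H2→d1:-→d2:-→d3:-→d4:-→d5:-→d6:-→d7:-→d8:-→d9:-→d10:-→d11:-→d12:-→d13:-→d14:-→d15:-→d16:-→d17:-→d18:-→d19:-→d20:-→d21:-→d22:H1  best=H1
  add 220.0.0.0/8 -> H3 at depth 8
  add 22.110.240.0/20 -> H3 at depth 20
  add 220.144.0.0/12 -> H0 at depth 12
  - 22.110.240.0/22 clear@22
  add 22.104.0.0/13 -> H0 at depth 13
  add 22.110.242.0/24 -> H3 at depth 24
  add 0.0.0.0/0 -> H3 at depth 0
  ? 22.104.13.188  path d0:H3→d1:-→d2:-→d3:-→d4:-→d5:-→d6:-→d7:-→d8:-→d9:-→d10:-→d11:-→d12:-→d13:H0  best=H0
  - 220.0.0.0/8 clear@8
  add 22.110.242.128/32 -> H1 at depth 32
  add 0.0.0.0/0 -> H3 at depth 0
  add 0.0.0.0/0 -> H3 at depth 0
  - 22.110.242.0/24 clear@24
  add 220.144.35.224/28 -> H1 at depth 28
  add 220.144.35.228/30 -> H0 at depth 30
  ? 110.121.175.50  path d0:H3→d1:-  best=H3
  add 220.144.35.128/25 -> H1 at depth 25
  ? 220.144.35.156  path d0:H3→d1:-→d2:-→d3:-→d4:-→d5:-→d6:-→d7:-→d8:-→d9:-→d10:-→d11:-→d12:H0→d13:-→d14:-→d15:-→d16:-→d17:-→d18:-→d19:-→d20:-→d21:-→d22:-→d23:-→d24:-→d25:H1  best=H1
  add 220.144.35.228/32 -> H3 at depth 32
  add 22.110.242.128/28 -> H3 at depth 28
  add 220.144.32.0/20 -> H0 at depth 20
  ? 22.110.240.1  path d0:H3→d1:-→d2:-→d3:-→d4:-→d5:-→d6:-→d7:-→d8:-→d9:-→d10:-→d11:-→d12:-→d13:H0→d14:-→d15:-→d16:-→d17:-→d18:-→d19:-→d20:H3→d21:-→d22:-  best=H3
  add 22.108.0.0/14 -> H0 at depth 14
  add 16.0.0.0/5 -> H3 at depth 5
  add 22.0.0.0/8 -> H2 at depth 8
  add 220.144.0.0/16 -> H2 at depth 16

== LOOKUPS ==
["H1","H1","H0","H3","H1","H3"]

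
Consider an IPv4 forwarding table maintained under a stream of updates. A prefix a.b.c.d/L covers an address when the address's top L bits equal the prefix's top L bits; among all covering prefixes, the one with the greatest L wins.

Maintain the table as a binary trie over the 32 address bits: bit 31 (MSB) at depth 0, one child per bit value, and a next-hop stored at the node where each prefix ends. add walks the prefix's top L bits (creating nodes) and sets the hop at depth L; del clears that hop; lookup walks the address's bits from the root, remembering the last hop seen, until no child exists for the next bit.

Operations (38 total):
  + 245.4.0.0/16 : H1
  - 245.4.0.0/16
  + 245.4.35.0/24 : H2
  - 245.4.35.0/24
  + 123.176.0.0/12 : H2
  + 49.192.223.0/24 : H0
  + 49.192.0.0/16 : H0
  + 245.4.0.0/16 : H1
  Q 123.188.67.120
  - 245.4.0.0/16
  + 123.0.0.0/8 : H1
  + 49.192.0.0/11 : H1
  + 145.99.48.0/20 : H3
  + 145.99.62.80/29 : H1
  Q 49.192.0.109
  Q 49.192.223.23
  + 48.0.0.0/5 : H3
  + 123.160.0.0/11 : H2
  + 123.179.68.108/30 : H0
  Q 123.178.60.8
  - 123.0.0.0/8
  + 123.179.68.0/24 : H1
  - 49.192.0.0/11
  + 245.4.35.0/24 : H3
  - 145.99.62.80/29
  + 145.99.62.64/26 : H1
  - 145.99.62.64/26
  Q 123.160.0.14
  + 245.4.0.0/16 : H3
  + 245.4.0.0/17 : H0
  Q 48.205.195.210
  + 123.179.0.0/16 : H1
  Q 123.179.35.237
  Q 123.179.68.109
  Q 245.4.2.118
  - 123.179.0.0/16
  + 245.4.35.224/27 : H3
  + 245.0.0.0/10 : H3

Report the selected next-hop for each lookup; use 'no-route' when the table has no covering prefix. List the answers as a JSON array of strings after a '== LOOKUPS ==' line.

Process each operation:
  + 245.4.0.0/16 (H1) depth=16
  del 245.4.0.0/16 (clear depth 16)
  + 245.4.35.0/24 (H2) depth=24
  del 245.4.35.0/24 (clear depth 24)
  + 123.176.0.0/12 (H2) depth=12
  + 49.192.223.0/24 (H0) depth=24
  + 49.192.0.0/16 (H0) depth=16
  + 245.4.0.0/16 (H1) depth=16
  lookup 123.188.67.120: bits 011110111011 walk d0:-→d1:-→d2:-→d3:-→d4:-→d5:-→d6:-→d7:-→d8:-→d9:-→d10:-→d11:-→d12:H2 -> H2
  del 245.4.0.0/16 (clear depth 16)
  + 123.0.0.0/8 (H1) depth=8
  + 49.192.0.0/11 (H1) depth=11
  + 145.99.48.0/20 (H3) depth=20
  + 145.99.62.80/29 (H1) depth=29
  lookup 49.192.0.109: bits 0011000111000000 walk d0:-→d1:-→d2:-→d3:-→d4:-→d5:-→d6:-→d7:-→d8:-→d9:-→d10:-→d11:H1→d12:-→d13:-→d14:-→d15:-→d16:H0 -> H0
  lookup 49.192.223.23: bits 001100011100000011011111 walk d0:-→d1:-→d2:-→d3:-→d4:-→d5:-→d6:-→d7:-→d8:-→d9:-→d10:-→d11:H1→d12:-→d13:-→d14:-→d15:-→d16:H0→d17:-→d18:-→d19:-→d20:-→d21:-→d22:-→d23:-→d24:H0 -> H0
  + 48.0.0.0/5 (H3) depth=5
  + 123.160.0.0/11 (H2) depth=11
  + 123.179.68.108/30 (H0) depth=30
  lookup 123.178.60.8: bits 011110111011001 walk d0:-→d1:-→d2:-→d3:-→d4:-→d5:-→d6:-→d7:-→d8:H1→d9:-→d10:-→d11:H2→d12:H2→d13:-→d14:-→d15:- -> H2
  del 123.0.0.0/8 (clear depth 8)
  + 123.179.68.0/24 (H1) depth=24
  del 49.192.0.0/11 (clear depth 11)
  + 245.4.35.0/24 (H3) depth=24
  del 145.99.62.80/29 (clear depth 29)
  + 145.99.62.64/26 (H1) depth=26
  del 145.99.62.64/26 (clear depth 26)
  lookup 123.160.0.14: bits 01111011101 walk d0:-→d1:-→d2:-→d3:-→d4:-→d5:-→d6:-→d7:-→d8:-→d9:-→d10:-→d11:H2 -> H2
  + 245.4.0.0/16 (H3) depth=16
  + 245.4.0.0/17 (H0) depth=17
  lookup 48.205.195.210: bits 0011000 walk d0:-→d1:-→d2:-→d3:-→d4:-→d5:H3→d6:-→d7:- -> H3
  + 123.179.0.0/16 (H1) depth=16
  lookup 123.179.35.237: bits 01111011101100110 walk d0:-→d1:-→d2:-→d3:-→d4:-→d5:-→d6:-→d7:-→d8:-→d9:-→d10:-→d11:H2→d12:H2→d13:-→d14:-→d15:-→d16:H1→d17:- -> H1
  lookup 123.179.68.109: bits 011110111011001101000100011011 walk d0:-→d1:-→d2:-→d3:-→d4:-→d5:-→d6:-→d7:-→d8:-→d9:-→d10:-→d11:H2→d12:H2→d13:-→d14:-→d15:-→d16:H1→d17:-→d18:-→d19:-→d20:-→d21:-→d22:-→d23:-→d24:H1→d25:-→d26:-→d27:-→d28:-→d29:-→d30:H0 -> H0
  lookup 245.4.2.118: bits 111101010000010000 walk d0:-→d1:-→d2:-→d3:-→d4:-→d5:-→d6:-→d7:-→d8:-→d9:-→d10:-→d11:-→d12:-→d13:-→d14:-→d15:-→d16:H3→d17:H0→d18:- -> H0
  del 123.179.0.0/16 (clear depth 16)
  + 245.4.35.224/27 (H3) depth=27
  + 245.0.0.0/10 (H3) depth=10

== LOOKUPS ==
["H2","H0","H0","H2","H2","H3","H1","H0","H0"]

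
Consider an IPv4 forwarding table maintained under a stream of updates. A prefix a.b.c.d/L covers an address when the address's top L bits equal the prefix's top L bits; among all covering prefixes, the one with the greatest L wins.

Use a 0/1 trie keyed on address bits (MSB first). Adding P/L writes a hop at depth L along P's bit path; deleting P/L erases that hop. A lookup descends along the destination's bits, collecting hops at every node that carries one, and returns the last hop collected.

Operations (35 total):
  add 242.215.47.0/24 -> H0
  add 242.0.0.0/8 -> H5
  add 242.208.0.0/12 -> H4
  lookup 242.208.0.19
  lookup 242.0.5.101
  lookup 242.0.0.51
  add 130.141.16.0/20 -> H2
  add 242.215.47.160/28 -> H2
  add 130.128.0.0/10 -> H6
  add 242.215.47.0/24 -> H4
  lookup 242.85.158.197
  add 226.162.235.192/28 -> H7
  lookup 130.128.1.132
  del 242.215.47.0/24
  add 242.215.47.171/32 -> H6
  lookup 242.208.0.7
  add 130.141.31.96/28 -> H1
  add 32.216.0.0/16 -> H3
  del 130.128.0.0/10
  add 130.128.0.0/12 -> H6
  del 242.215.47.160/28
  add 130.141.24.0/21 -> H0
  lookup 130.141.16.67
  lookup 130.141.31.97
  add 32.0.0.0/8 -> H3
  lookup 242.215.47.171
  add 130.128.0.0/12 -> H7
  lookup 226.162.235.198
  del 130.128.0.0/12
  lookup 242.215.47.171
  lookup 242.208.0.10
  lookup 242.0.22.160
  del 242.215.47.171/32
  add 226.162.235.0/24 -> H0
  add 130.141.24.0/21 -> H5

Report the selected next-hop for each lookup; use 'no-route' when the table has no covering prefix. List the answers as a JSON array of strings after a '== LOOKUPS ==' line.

Apply in order:
  + 242.215.47.0/24 (H0) depth=24
  + 242.0.0.0/8 (H5) depth=8
  + 242.208.0.0/12 (H4) depth=12
  Q 242.208.0.19: descend 1111001011010 ; hops seen [H5,H4] ; pick H4
  Q 242.0.5.101: descend 11110010 ; hops seen [H5] ; pick H5
  Q 242.0.0.51: descend 11110010 ; hops seen [H5] ; pick H5
  + 130.141.16.0/20 (H2) depth=20
  + 242.215.47.160/28 (H2) depth=28
  + 130.128.0.0/10 (H6) depth=10
  + 242.215.47.0/24 (H4) depth=24
  Q 242.85.158.197: descend 11110010 ; hops seen [H5] ; pick H5
  + 226.162.235.192/28 (H7) depth=28
  Q 130.128.1.132: descend 100000101000 ; hops seen [H6] ; pick H6
  - 242.215.47.0/24 clear@24
  + 242.215.47.171/32 (H6) depth=32
  Q 242.208.0.7: descend 1111001011010 ; hops seen [H5,H4] ; pick H4
  + 130.141.31.96/28 (H1) depth=28
  + 32.216.0.0/16 (H3) depth=16
  - 130.128.0.0/10 clear@10
  + 130.128.0.0/12 (H6) depth=12
  - 242.215.47.160/28 clear@28
  + 130.141.24.0/21 (H0) depth=21
  Q 130.141.16.67: descend 10000010100011010001 ; hops seen [H6,H2] ; pick H2
  Q 130.141.31.97: descend 1000001010001101000111110110 ; hops seen [H6,H2,H0,H1] ; pick H1
  + 32.0.0.0/8 (H3) depth=8
  Q 242.215.47.171: descend 11110010110101110010111110101011 ; hops seen [H5,H4,H6] ; pick H6
  + 130.128.0.0/12 (H7) depth=12
  Q 226.162.235.198: descend 1110001010100010111010111100 ; hops seen [H7] ; pick H7
  - 130.128.0.0/12 clear@12
  Q 242.215.47.171: descend 11110010110101110010111110101011 ; hops seen [H5,H4,H6] ; pick H6
  Q 242.208.0.10: descend 1111001011010 ; hops seen [H5,H4] ; pick H4
  Q 242.0.22.160: descend 11110010 ; hops seen [H5] ; pick H5
  - 242.215.47.171/32 clear@32
  + 226.162.235.0/24 (H0) depth=24
  + 130.141.24.0/21 (H5) depth=21

== LOOKUPS ==
["H4","H5","H5","H5","H6","H4","H2","H1","H6","H7","H6","H4","H5"]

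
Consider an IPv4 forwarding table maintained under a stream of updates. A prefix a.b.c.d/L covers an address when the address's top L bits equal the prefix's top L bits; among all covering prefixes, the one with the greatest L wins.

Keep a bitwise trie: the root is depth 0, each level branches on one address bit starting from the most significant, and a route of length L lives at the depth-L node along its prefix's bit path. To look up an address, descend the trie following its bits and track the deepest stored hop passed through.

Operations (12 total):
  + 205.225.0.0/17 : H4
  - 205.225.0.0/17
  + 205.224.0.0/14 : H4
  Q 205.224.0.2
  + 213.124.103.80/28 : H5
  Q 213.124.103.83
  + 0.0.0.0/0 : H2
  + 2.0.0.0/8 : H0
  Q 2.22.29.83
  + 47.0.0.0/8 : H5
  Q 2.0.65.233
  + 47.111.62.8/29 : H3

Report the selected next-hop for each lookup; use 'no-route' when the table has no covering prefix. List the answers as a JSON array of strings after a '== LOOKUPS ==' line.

Apply in order:
  + 205.225.0.0/17 (H4) depth=17
  - 205.225.0.0/17 clear@17
  + 205.224.0.0/14 (H4) depth=14
  ? 205.224.0.2  path d0:-→d1:-→d2:-→d3:-→d4:-→d5:-→d6:-→d7:-→d8:-→d9:-→d10:-→d11:-→d12:-→d13:-→d14:H4→d15:-  best=H4
  + 213.124.103.80/28 (H5) depth=28
  ? 213.124.103.83  path d0:-→d1:-→d2:-→d3:-→d4:-→d5:-→d6:-→d7:-→d8:-→d9:-→d10:-→d11:-→d12:-→d13:-→d14:-→d15:-→d16:-→d17:-→d18:-→d19:-→d20:-→d21:-→d22:-→d23:-→d24:-→d25:-→d26:-→d27:-→d28:H5  best=H5
  + 0.0.0.0/0 (H2) depth=0
  + 2.0.0.0/8 (H0) depth=8
  ? 2.22.29.83  path d0:H2→d1:-→d2:-→d3:-→d4:-→d5:-→d6:-→d7:-→d8:H0  best=H0
  + 47.0.0.0/8 (H5) depth=8
  ? 2.0.65.233  path d0:H2→d1:-→d2:-→d3:-→d4:-→d5:-→d6:-→d7:-→d8:H0  best=H0
  + 47.111.62.8/29 (H3) depth=29

== LOOKUPS ==
["H4","H5","H0","H0"]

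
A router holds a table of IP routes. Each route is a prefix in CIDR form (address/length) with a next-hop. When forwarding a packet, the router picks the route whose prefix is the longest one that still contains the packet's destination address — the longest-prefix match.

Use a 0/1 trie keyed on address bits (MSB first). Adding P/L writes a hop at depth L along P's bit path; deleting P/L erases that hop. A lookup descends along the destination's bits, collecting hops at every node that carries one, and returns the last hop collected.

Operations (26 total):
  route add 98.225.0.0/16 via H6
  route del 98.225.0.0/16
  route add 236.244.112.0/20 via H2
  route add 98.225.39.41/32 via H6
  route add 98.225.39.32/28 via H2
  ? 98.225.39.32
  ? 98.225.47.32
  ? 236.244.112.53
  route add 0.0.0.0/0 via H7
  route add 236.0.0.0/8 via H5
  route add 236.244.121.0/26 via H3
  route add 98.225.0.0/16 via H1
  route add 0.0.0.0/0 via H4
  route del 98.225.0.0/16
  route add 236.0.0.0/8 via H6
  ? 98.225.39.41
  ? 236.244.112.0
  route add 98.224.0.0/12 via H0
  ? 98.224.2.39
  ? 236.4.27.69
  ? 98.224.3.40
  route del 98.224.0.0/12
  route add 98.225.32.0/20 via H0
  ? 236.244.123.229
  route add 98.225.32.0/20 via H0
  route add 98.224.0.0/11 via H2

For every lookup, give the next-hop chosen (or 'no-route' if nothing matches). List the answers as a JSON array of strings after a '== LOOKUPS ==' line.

Apply in order:
  + 98.225.0.0/16 (H6) depth=16
  del 98.225.0.0/16 (clear depth 16)
  + 236.244.112.0/20 (H2) depth=20
  + 98.225.39.41/32 (H6) depth=32
  + 98.225.39.32/28 (H2) depth=28
  Q 98.225.39.32: descend 0110001011100001001001110010 ; hops seen [H2] ; pick H2
  Q 98.225.47.32: descend 01100010111000010010 ; hops seen [∅] ; pick no-route
  Q 236.244.112.53: descend 11101100111101000111 ; hops seen [H2] ; pick H2
  + 0.0.0.0/0 (H7) depth=0
  + 236.0.0.0/8 (H5) depth=8
  + 236.244.121.0/26 (H3) depth=26
  + 98.225.0.0/16 (H1) depth=16
  + 0.0.0.0/0 (H4) depth=0
  del 98.225.0.0/16 (clear depth 16)
  + 236.0.0.0/8 (H6) depth=8
  Q 98.225.39.41: descend 01100010111000010010011100101001 ; hops seen [H4,H2,H6] ; pick H6
  Q 236.244.112.0: descend 11101100111101000111 ; hops seen [H4,H6,H2] ; pick H2
  + 98.224.0.0/12 (H0) depth=12
  Q 98.224.2.39: descend 011000101110000 ; hops seen [H4,H0] ; pick H0
  Q 236.4.27.69: descend 11101100 ; hops seen [H4,H6] ; pick H6
  Q 98.224.3.40: descend 011000101110000 ; hops seen [H4,H0] ; pick H0
  del 98.224.0.0/12 (clear depth 12)
  + 98.225.32.0/20 (H0) depth=20
  Q 236.244.123.229: descend 1110110011110100011110 ; hops seen [H4,H6,H2] ; pick H2
  + 98.225.32.0/20 (H0) depth=20
  + 98.224.0.0/11 (H2) depth=11

== LOOKUPS ==
["H2","no-route","H2","H6","H2","H0","H6","H0","H2"]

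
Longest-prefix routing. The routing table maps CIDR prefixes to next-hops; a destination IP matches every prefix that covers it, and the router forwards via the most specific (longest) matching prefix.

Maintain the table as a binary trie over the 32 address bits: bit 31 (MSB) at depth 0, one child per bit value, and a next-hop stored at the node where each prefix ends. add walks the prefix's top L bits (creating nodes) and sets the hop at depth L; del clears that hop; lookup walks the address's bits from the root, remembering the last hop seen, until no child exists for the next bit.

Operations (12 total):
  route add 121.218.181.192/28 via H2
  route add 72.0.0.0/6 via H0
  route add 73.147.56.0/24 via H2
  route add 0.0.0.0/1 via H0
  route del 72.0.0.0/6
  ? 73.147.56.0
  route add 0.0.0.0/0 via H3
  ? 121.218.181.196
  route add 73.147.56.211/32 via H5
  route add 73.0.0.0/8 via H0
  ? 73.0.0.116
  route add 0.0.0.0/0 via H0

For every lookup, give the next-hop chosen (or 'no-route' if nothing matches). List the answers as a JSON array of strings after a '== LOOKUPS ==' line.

Apply in order:
  add 121.218.181.192/28 -> H2 at depth 28
  add 72.0.0.0/6 -> H0 at depth 6
  add 73.147.56.0/24 -> H2 at depth 24
  add 0.0.0.0/1 -> H0 at depth 1
  del 72.0.0.0/6 (clear depth 6)
  Q 73.147.56.0: descend 010010011001001100111000 ; hops seen [H0,H2] ; pick H2
  add 0.0.0.0/0 -> H3 at depth 0
  Q 121.218.181.196: descend 0111100111011010101101011100 ; hops seen [H3,H0,H2] ; pick H2
  add 73.147.56.211/32 -> H5 at depth 32
  add 73.0.0.0/8 -> H0 at depth 8
  Q 73.0.0.116: descend 01001001 ; hops seen [H3,H0,H0] ; pick H0
  add 0.0.0.0/0 -> H0 at depth 0

== LOOKUPS ==
["H2","H2","H0"]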